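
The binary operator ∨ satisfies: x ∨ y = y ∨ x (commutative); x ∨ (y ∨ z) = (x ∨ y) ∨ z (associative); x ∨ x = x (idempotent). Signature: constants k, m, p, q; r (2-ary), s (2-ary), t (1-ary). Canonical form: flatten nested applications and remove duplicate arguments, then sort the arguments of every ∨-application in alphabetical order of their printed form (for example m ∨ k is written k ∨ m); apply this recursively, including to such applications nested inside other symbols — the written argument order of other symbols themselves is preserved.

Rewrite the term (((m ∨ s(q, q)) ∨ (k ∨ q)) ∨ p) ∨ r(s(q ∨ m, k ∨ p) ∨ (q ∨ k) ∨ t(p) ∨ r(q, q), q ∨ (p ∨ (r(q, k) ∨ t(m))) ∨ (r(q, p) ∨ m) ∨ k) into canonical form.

Un-nest:  m ∨ s(q, q) ∨ k ∨ q ∨ p ∨ r(s(q ∨ m, k ∨ p) ∨ (q ∨ k) ∨ t(p) ∨ r(q, q), q ∨ (p ∨ (r(q, k) ∨ t(m))) ∨ (r(q, p) ∨ m) ∨ k)
Inside:  r(s(q ∨ m, k ∨ p) ∨ (q ∨ k) ∨ t(p) ∨ r(q, q), q ∨ (p ∨ (r(q, k) ∨ t(m))) ∨ (r(q, p) ∨ m) ∨ k)  →  r(k ∨ q ∨ r(q, q) ∨ s(m ∨ q, k ∨ p) ∨ t(p), k ∨ m ∨ p ∨ q ∨ r(q, k) ∨ r(q, p) ∨ t(m))
Sort arguments:  k ∨ m ∨ p ∨ q ∨ r(k ∨ q ∨ r(q, q) ∨ s(m ∨ q, k ∨ p) ∨ t(p), k ∨ m ∨ p ∨ q ∨ r(q, k) ∨ r(q, p) ∨ t(m)) ∨ s(q, q)

Answer: k ∨ m ∨ p ∨ q ∨ r(k ∨ q ∨ r(q, q) ∨ s(m ∨ q, k ∨ p) ∨ t(p), k ∨ m ∨ p ∨ q ∨ r(q, k) ∨ r(q, p) ∨ t(m)) ∨ s(q, q)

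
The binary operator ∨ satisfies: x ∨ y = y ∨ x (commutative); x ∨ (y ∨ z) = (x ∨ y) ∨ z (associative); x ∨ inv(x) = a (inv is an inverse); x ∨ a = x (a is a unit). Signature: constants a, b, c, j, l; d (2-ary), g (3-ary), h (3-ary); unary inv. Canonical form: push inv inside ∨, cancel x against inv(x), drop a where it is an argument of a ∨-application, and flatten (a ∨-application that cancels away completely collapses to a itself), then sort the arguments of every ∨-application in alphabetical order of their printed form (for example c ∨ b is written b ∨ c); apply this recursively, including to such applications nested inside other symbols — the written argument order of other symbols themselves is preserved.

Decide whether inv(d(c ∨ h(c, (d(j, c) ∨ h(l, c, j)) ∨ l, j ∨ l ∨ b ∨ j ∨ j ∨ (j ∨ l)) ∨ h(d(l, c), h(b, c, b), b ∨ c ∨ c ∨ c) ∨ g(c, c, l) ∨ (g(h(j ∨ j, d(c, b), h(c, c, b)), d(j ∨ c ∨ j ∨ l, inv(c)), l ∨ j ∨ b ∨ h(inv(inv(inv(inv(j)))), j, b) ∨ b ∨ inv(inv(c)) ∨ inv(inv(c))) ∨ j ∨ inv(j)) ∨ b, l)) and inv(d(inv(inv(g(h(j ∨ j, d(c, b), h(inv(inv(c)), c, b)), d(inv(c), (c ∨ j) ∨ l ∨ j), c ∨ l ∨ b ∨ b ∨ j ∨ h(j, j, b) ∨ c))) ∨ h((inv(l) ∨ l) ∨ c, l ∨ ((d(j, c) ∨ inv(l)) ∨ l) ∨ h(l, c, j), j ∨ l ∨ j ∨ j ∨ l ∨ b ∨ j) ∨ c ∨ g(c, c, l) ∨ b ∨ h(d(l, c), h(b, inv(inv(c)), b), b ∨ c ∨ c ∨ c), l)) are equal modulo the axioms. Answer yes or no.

Left:  inv(d(c ∨ h(c, (d(j, c) ∨ h(l, c, j)) ∨ l, j ∨ l ∨ b ∨ j ∨ j ∨ (j ∨ l)) ∨ h(d(l, c), h(b, c, b), b ∨ c ∨ c ∨ c) ∨ g(c, c, l) ∨ (g(h(j ∨ j, d(c, b), h(c, c, b)), d(j ∨ c ∨ j ∨ l, inv(c)), l ∨ j ∨ b ∨ h(inv(inv(inv(inv(j)))), j, b) ∨ b ∨ inv(inv(c)) ∨ inv(inv(c))) ∨ j ∨ inv(j)) ∨ b, l))
  Push inv inside:  distribute inv over ∨ and collapse double inv
  Collect terms:  inv(d(b ∨ c ∨ g(c, c, l) ∨ g(h(j ∨ j, d(c, b), h(c, c, b)), d(c ∨ j ∨ j ∨ l, inv(c)), b ∨ b ∨ c ∨ c ∨ h(j, j, b) ∨ j ∨ l) ∨ h(c, d(j, c) ∨ h(l, c, j) ∨ l, b ∨ j ∨ j ∨ j ∨ j ∨ l ∨ l) ∨ h(d(l, c), h(b, c, b), b ∨ c ∨ c ∨ c), l))
Right:  inv(d(inv(inv(g(h(j ∨ j, d(c, b), h(inv(inv(c)), c, b)), d(inv(c), (c ∨ j) ∨ l ∨ j), c ∨ l ∨ b ∨ b ∨ j ∨ h(j, j, b) ∨ c))) ∨ h((inv(l) ∨ l) ∨ c, l ∨ ((d(j, c) ∨ inv(l)) ∨ l) ∨ h(l, c, j), j ∨ l ∨ j ∨ j ∨ l ∨ b ∨ j) ∨ c ∨ g(c, c, l) ∨ b ∨ h(d(l, c), h(b, inv(inv(c)), b), b ∨ c ∨ c ∨ c), l))
  Push inv inside:  distribute inv over ∨ and collapse double inv
  Collect:  inv(d(b ∨ c ∨ g(c, c, l) ∨ g(h(j ∨ j, d(c, b), h(c, c, b)), d(inv(c), c ∨ j ∨ j ∨ l), b ∨ b ∨ c ∨ c ∨ h(j, j, b) ∨ j ∨ l) ∨ h(c, d(j, c) ∨ h(l, c, j) ∨ l, b ∨ j ∨ j ∨ j ∨ j ∨ l ∨ l) ∨ h(d(l, c), h(b, c, b), b ∨ c ∨ c ∨ c), l))

Answer: no — inv(d(b ∨ c ∨ g(c, c, l) ∨ g(h(j ∨ j, d(c, b), h(c, c, b)), d(c ∨ j ∨ j ∨ l, inv(c)), b ∨ b ∨ c ∨ c ∨ h(j, j, b) ∨ j ∨ l) ∨ h(c, d(j, c) ∨ h(l, c, j) ∨ l, b ∨ j ∨ j ∨ j ∨ j ∨ l ∨ l) ∨ h(d(l, c), h(b, c, b), b ∨ c ∨ c ∨ c), l)) vs inv(d(b ∨ c ∨ g(c, c, l) ∨ g(h(j ∨ j, d(c, b), h(c, c, b)), d(inv(c), c ∨ j ∨ j ∨ l), b ∨ b ∨ c ∨ c ∨ h(j, j, b) ∨ j ∨ l) ∨ h(c, d(j, c) ∨ h(l, c, j) ∨ l, b ∨ j ∨ j ∨ j ∨ j ∨ l ∨ l) ∨ h(d(l, c), h(b, c, b), b ∨ c ∨ c ∨ c), l))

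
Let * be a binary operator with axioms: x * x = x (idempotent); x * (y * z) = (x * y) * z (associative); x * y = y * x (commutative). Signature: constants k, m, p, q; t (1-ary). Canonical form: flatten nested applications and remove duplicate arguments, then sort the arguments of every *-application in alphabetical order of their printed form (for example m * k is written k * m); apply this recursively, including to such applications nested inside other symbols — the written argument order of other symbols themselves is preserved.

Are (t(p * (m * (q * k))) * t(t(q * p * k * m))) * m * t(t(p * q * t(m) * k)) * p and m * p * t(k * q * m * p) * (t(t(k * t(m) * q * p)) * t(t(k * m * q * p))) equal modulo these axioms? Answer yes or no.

Left:  (t(p * (m * (q * k))) * t(t(q * p * k * m))) * m * t(t(p * q * t(m) * k)) * p
  Merge nested applications:  t(p * (m * (q * k))) * t(t(q * p * k * m)) * m * t(t(p * q * t(m) * k)) * p
  Canonicalize subterm:  t(p * (m * (q * k)))  →  t(k * m * p * q)
  Canonicalize subterm:  t(t(q * p * k * m))  →  t(t(k * m * p * q))
  Simplify inside:  t(t(p * q * t(m) * k))  →  t(t(k * p * q * t(m)))
  Sort:  m * p * t(k * m * p * q) * t(t(k * m * p * q)) * t(t(k * p * q * t(m)))
Right:  m * p * t(k * q * m * p) * (t(t(k * t(m) * q * p)) * t(t(k * m * q * p)))
  Merge nested applications:  m * p * t(k * q * m * p) * t(t(k * t(m) * q * p)) * t(t(k * m * q * p))
  Canonicalize subterm:  t(k * q * m * p)  →  t(k * m * p * q)
  Simplify inside:  t(t(k * t(m) * q * p))  →  t(t(k * p * q * t(m)))
  Inside:  t(t(k * m * q * p))  →  t(t(k * m * p * q))
  Sort:  m * p * t(k * m * p * q) * t(t(k * m * p * q)) * t(t(k * p * q * t(m)))

Answer: yes — both canonical forms are m * p * t(k * m * p * q) * t(t(k * m * p * q)) * t(t(k * p * q * t(m)))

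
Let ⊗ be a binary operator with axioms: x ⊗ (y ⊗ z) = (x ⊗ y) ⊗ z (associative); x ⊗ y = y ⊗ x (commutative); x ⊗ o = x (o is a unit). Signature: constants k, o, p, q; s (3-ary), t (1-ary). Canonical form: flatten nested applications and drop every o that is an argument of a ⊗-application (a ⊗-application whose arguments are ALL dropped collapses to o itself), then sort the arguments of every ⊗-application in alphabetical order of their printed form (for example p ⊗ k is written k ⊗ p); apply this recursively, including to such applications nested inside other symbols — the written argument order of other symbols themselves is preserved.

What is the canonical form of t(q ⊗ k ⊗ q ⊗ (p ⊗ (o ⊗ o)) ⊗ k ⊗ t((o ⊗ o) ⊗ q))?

Answer: t(k ⊗ k ⊗ p ⊗ q ⊗ q ⊗ t(q))

Derivation:
Work inside:  q ⊗ k ⊗ q ⊗ (p ⊗ (o ⊗ o)) ⊗ k ⊗ t((o ⊗ o) ⊗ q)
Un-nest:  q ⊗ k ⊗ q ⊗ p ⊗ o ⊗ o ⊗ k ⊗ t((o ⊗ o) ⊗ q)
Inside:  t((o ⊗ o) ⊗ q)  →  t(q)
Drop the unit:  drop o (×2)
Order the arguments:  k ⊗ k ⊗ p ⊗ q ⊗ q ⊗ t(q)
Put back:  t(k ⊗ k ⊗ p ⊗ q ⊗ q ⊗ t(q))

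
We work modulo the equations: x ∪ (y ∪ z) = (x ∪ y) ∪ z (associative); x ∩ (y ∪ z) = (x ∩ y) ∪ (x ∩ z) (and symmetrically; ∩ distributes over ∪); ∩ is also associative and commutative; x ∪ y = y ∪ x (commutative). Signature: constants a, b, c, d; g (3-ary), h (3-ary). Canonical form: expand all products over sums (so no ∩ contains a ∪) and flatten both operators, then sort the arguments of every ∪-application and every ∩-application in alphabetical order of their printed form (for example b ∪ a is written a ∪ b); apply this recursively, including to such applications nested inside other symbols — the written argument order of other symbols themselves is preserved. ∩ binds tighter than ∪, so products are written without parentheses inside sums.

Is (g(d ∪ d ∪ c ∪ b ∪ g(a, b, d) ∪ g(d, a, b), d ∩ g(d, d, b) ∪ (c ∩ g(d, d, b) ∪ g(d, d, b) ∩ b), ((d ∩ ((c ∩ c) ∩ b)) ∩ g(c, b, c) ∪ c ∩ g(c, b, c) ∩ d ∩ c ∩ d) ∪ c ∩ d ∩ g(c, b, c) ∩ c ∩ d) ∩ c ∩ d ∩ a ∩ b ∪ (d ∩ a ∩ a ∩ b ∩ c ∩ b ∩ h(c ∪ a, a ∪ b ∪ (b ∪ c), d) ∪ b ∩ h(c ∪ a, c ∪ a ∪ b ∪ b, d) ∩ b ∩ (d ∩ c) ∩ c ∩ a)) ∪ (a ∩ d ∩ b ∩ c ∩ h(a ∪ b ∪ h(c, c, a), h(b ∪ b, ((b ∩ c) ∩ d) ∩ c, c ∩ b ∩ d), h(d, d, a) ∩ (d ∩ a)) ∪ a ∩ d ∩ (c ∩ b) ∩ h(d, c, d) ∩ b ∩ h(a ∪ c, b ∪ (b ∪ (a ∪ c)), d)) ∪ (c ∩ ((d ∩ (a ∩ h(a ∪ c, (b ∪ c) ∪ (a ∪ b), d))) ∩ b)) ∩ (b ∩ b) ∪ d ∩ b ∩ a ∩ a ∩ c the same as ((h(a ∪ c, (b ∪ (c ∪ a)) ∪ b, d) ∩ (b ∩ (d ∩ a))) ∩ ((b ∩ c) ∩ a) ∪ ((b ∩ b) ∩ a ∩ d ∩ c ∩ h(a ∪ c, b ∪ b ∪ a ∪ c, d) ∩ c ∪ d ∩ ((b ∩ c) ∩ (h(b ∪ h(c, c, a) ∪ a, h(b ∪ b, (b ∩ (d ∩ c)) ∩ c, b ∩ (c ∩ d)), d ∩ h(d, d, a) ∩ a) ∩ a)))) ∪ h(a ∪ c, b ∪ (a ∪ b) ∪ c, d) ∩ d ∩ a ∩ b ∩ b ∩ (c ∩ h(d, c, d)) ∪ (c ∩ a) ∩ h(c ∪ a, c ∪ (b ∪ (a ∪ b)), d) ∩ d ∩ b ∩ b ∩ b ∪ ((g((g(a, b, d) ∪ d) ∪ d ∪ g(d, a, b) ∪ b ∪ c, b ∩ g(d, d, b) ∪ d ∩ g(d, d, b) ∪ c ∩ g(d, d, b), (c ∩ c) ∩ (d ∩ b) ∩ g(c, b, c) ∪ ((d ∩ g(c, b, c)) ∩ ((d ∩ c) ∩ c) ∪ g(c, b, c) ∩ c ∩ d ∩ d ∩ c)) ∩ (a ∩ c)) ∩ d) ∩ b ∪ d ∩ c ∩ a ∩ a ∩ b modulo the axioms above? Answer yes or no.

Answer: yes — both canonical forms are a ∩ a ∩ b ∩ b ∩ c ∩ d ∩ h(a ∪ c, a ∪ b ∪ b ∪ c, d) ∪ a ∩ a ∩ b ∩ c ∩ d ∪ a ∩ b ∩ b ∩ b ∩ c ∩ d ∩ h(a ∪ c, a ∪ b ∪ b ∪ c, d) ∪ a ∩ b ∩ b ∩ c ∩ c ∩ d ∩ h(a ∪ c, a ∪ b ∪ b ∪ c, d) ∪ a ∩ b ∩ b ∩ c ∩ d ∩ h(a ∪ c, a ∪ b ∪ b ∪ c, d) ∩ h(d, c, d) ∪ a ∩ b ∩ c ∩ d ∩ g(b ∪ c ∪ d ∪ d ∪ g(a, b, d) ∪ g(d, a, b), b ∩ g(d, d, b) ∪ c ∩ g(d, d, b) ∪ d ∩ g(d, d, b), b ∩ c ∩ c ∩ d ∩ g(c, b, c) ∪ c ∩ c ∩ d ∩ d ∩ g(c, b, c) ∪ c ∩ c ∩ d ∩ d ∩ g(c, b, c)) ∪ a ∩ b ∩ c ∩ d ∩ h(a ∪ b ∪ h(c, c, a), h(b ∪ b, b ∩ c ∩ c ∩ d, b ∩ c ∩ d), a ∩ d ∩ h(d, d, a))

Derivation:
Left:  (g(d ∪ d ∪ c ∪ b ∪ g(a, b, d) ∪ g(d, a, b), d ∩ g(d, d, b) ∪ (c ∩ g(d, d, b) ∪ g(d, d, b) ∩ b), ((d ∩ ((c ∩ c) ∩ b)) ∩ g(c, b, c) ∪ c ∩ g(c, b, c) ∩ d ∩ c ∩ d) ∪ c ∩ d ∩ g(c, b, c) ∩ c ∩ d) ∩ c ∩ d ∩ a ∩ b ∪ (d ∩ a ∩ a ∩ b ∩ c ∩ b ∩ h(c ∪ a, a ∪ b ∪ (b ∪ c), d) ∪ b ∩ h(c ∪ a, c ∪ a ∪ b ∪ b, d) ∩ b ∩ (d ∩ c) ∩ c ∩ a)) ∪ (a ∩ d ∩ b ∩ c ∩ h(a ∪ b ∪ h(c, c, a), h(b ∪ b, ((b ∩ c) ∩ d) ∩ c, c ∩ b ∩ d), h(d, d, a) ∩ (d ∩ a)) ∪ a ∩ d ∩ (c ∩ b) ∩ h(d, c, d) ∩ b ∩ h(a ∪ c, b ∪ (b ∪ (a ∪ c)), d)) ∪ (c ∩ ((d ∩ (a ∩ h(a ∪ c, (b ∪ c) ∪ (a ∪ b), d))) ∩ b)) ∩ (b ∩ b) ∪ d ∩ b ∩ a ∩ a ∩ c
  Flatten:  a ∩ b ∩ c ∩ d ∩ g(b ∪ c ∪ d ∪ d ∪ g(a, b, d) ∪ g(d, a, b), b ∩ g(d, d, b) ∪ c ∩ g(d, d, b) ∪ d ∩ g(d, d, b), b ∩ c ∩ c ∩ d ∩ g(c, b, c) ∪ c ∩ c ∩ d ∩ d ∩ g(c, b, c) ∪ c ∩ c ∩ d ∩ d ∩ g(c, b, c)) ∪ a ∩ a ∩ b ∩ b ∩ c ∩ d ∩ h(a ∪ c, a ∪ b ∪ b ∪ c, d) ∪ a ∩ b ∩ b ∩ c ∩ c ∩ d ∩ h(a ∪ c, a ∪ b ∪ b ∪ c, d) ∪ a ∩ b ∩ c ∩ d ∩ h(a ∪ b ∪ h(c, c, a), h(b ∪ b, b ∩ c ∩ c ∩ d, b ∩ c ∩ d), a ∩ d ∩ h(d, d, a)) ∪ a ∩ b ∩ b ∩ c ∩ d ∩ h(a ∪ c, a ∪ b ∪ b ∪ c, d) ∩ h(d, c, d) ∪ a ∩ b ∩ b ∩ b ∩ c ∩ d ∩ h(a ∪ c, a ∪ b ∪ b ∪ c, d) ∪ a ∩ a ∩ b ∩ c ∩ d
  Order the arguments:  a ∩ a ∩ b ∩ b ∩ c ∩ d ∩ h(a ∪ c, a ∪ b ∪ b ∪ c, d) ∪ a ∩ a ∩ b ∩ c ∩ d ∪ a ∩ b ∩ b ∩ b ∩ c ∩ d ∩ h(a ∪ c, a ∪ b ∪ b ∪ c, d) ∪ a ∩ b ∩ b ∩ c ∩ c ∩ d ∩ h(a ∪ c, a ∪ b ∪ b ∪ c, d) ∪ a ∩ b ∩ b ∩ c ∩ d ∩ h(a ∪ c, a ∪ b ∪ b ∪ c, d) ∩ h(d, c, d) ∪ a ∩ b ∩ c ∩ d ∩ g(b ∪ c ∪ d ∪ d ∪ g(a, b, d) ∪ g(d, a, b), b ∩ g(d, d, b) ∪ c ∩ g(d, d, b) ∪ d ∩ g(d, d, b), b ∩ c ∩ c ∩ d ∩ g(c, b, c) ∪ c ∩ c ∩ d ∩ d ∩ g(c, b, c) ∪ c ∩ c ∩ d ∩ d ∩ g(c, b, c)) ∪ a ∩ b ∩ c ∩ d ∩ h(a ∪ b ∪ h(c, c, a), h(b ∪ b, b ∩ c ∩ c ∩ d, b ∩ c ∩ d), a ∩ d ∩ h(d, d, a))
Right:  ((h(a ∪ c, (b ∪ (c ∪ a)) ∪ b, d) ∩ (b ∩ (d ∩ a))) ∩ ((b ∩ c) ∩ a) ∪ ((b ∩ b) ∩ a ∩ d ∩ c ∩ h(a ∪ c, b ∪ b ∪ a ∪ c, d) ∩ c ∪ d ∩ ((b ∩ c) ∩ (h(b ∪ h(c, c, a) ∪ a, h(b ∪ b, (b ∩ (d ∩ c)) ∩ c, b ∩ (c ∩ d)), d ∩ h(d, d, a) ∩ a) ∩ a)))) ∪ h(a ∪ c, b ∪ (a ∪ b) ∪ c, d) ∩ d ∩ a ∩ b ∩ b ∩ (c ∩ h(d, c, d)) ∪ (c ∩ a) ∩ h(c ∪ a, c ∪ (b ∪ (a ∪ b)), d) ∩ d ∩ b ∩ b ∩ b ∪ ((g((g(a, b, d) ∪ d) ∪ d ∪ g(d, a, b) ∪ b ∪ c, b ∩ g(d, d, b) ∪ d ∩ g(d, d, b) ∪ c ∩ g(d, d, b), (c ∩ c) ∩ (d ∩ b) ∩ g(c, b, c) ∪ ((d ∩ g(c, b, c)) ∩ ((d ∩ c) ∩ c) ∪ g(c, b, c) ∩ c ∩ d ∩ d ∩ c)) ∩ (a ∩ c)) ∩ d) ∩ b ∪ d ∩ c ∩ a ∩ a ∩ b
  Merge nested applications:  a ∩ a ∩ b ∩ b ∩ c ∩ d ∩ h(a ∪ c, a ∪ b ∪ b ∪ c, d) ∪ a ∩ b ∩ b ∩ c ∩ c ∩ d ∩ h(a ∪ c, a ∪ b ∪ b ∪ c, d) ∪ a ∩ b ∩ c ∩ d ∩ h(a ∪ b ∪ h(c, c, a), h(b ∪ b, b ∩ c ∩ c ∩ d, b ∩ c ∩ d), a ∩ d ∩ h(d, d, a)) ∪ a ∩ b ∩ b ∩ c ∩ d ∩ h(a ∪ c, a ∪ b ∪ b ∪ c, d) ∩ h(d, c, d) ∪ a ∩ b ∩ b ∩ b ∩ c ∩ d ∩ h(a ∪ c, a ∪ b ∪ b ∪ c, d) ∪ a ∩ b ∩ c ∩ d ∩ g(b ∪ c ∪ d ∪ d ∪ g(a, b, d) ∪ g(d, a, b), b ∩ g(d, d, b) ∪ c ∩ g(d, d, b) ∪ d ∩ g(d, d, b), b ∩ c ∩ c ∩ d ∩ g(c, b, c) ∪ c ∩ c ∩ d ∩ d ∩ g(c, b, c) ∪ c ∩ c ∩ d ∩ d ∩ g(c, b, c)) ∪ a ∩ a ∩ b ∩ c ∩ d
  Order the arguments:  a ∩ a ∩ b ∩ b ∩ c ∩ d ∩ h(a ∪ c, a ∪ b ∪ b ∪ c, d) ∪ a ∩ a ∩ b ∩ c ∩ d ∪ a ∩ b ∩ b ∩ b ∩ c ∩ d ∩ h(a ∪ c, a ∪ b ∪ b ∪ c, d) ∪ a ∩ b ∩ b ∩ c ∩ c ∩ d ∩ h(a ∪ c, a ∪ b ∪ b ∪ c, d) ∪ a ∩ b ∩ b ∩ c ∩ d ∩ h(a ∪ c, a ∪ b ∪ b ∪ c, d) ∩ h(d, c, d) ∪ a ∩ b ∩ c ∩ d ∩ g(b ∪ c ∪ d ∪ d ∪ g(a, b, d) ∪ g(d, a, b), b ∩ g(d, d, b) ∪ c ∩ g(d, d, b) ∪ d ∩ g(d, d, b), b ∩ c ∩ c ∩ d ∩ g(c, b, c) ∪ c ∩ c ∩ d ∩ d ∩ g(c, b, c) ∪ c ∩ c ∩ d ∩ d ∩ g(c, b, c)) ∪ a ∩ b ∩ c ∩ d ∩ h(a ∪ b ∪ h(c, c, a), h(b ∪ b, b ∩ c ∩ c ∩ d, b ∩ c ∩ d), a ∩ d ∩ h(d, d, a))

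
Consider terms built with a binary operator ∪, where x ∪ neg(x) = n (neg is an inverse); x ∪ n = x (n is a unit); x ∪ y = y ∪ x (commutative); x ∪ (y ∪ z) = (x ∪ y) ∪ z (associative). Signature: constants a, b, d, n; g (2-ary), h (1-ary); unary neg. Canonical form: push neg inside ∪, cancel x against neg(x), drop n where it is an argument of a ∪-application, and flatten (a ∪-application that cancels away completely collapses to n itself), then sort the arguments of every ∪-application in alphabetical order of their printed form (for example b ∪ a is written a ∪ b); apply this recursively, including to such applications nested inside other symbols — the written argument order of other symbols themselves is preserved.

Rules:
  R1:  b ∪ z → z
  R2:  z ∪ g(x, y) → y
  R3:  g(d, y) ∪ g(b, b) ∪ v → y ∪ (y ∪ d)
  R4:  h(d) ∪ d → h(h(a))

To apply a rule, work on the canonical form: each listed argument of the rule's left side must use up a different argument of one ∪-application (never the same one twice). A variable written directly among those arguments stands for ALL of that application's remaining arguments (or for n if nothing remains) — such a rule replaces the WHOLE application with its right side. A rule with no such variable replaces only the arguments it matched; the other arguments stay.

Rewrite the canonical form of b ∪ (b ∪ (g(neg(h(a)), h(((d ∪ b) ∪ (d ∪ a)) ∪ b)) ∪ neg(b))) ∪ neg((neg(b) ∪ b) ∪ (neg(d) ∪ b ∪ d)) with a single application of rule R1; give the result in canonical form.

Canonical form:  g(neg(h(a)), h(a ∪ b ∪ b ∪ d ∪ d))
Match R1:  consume b;  z := a ∪ b ∪ d ∪ d
The extension variable absorbs all remaining arguments, so the whole application is rewritten.
Giving:  g(neg(h(a)), h(a ∪ b ∪ d ∪ d))

Answer: g(neg(h(a)), h(a ∪ b ∪ d ∪ d))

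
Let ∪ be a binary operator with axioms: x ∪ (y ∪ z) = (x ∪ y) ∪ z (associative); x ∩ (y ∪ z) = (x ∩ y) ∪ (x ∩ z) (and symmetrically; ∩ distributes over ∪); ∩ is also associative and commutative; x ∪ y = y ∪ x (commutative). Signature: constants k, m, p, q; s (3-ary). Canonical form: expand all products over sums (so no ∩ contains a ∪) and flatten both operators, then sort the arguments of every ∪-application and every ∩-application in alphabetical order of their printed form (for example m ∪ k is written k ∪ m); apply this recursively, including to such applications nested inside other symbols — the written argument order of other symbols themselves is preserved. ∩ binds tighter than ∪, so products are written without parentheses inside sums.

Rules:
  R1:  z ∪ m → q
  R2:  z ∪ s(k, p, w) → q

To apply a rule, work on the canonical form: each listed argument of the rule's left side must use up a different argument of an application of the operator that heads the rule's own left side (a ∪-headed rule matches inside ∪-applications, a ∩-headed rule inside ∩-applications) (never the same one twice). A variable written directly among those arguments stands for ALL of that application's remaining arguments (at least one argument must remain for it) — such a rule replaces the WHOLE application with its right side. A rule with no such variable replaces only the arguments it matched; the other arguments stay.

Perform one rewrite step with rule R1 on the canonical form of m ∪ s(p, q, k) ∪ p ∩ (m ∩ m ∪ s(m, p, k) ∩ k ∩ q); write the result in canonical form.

Canonical form:  k ∩ p ∩ q ∩ s(m, p, k) ∪ m ∪ m ∩ m ∩ p ∪ s(p, q, k)
Apply R1:  consuming m;  z := k ∩ p ∩ q ∩ s(m, p, k) ∪ m ∩ m ∩ p ∪ s(p, q, k)
The extension variable absorbs all remaining arguments, so the whole application is rewritten.
Giving:  q

Answer: q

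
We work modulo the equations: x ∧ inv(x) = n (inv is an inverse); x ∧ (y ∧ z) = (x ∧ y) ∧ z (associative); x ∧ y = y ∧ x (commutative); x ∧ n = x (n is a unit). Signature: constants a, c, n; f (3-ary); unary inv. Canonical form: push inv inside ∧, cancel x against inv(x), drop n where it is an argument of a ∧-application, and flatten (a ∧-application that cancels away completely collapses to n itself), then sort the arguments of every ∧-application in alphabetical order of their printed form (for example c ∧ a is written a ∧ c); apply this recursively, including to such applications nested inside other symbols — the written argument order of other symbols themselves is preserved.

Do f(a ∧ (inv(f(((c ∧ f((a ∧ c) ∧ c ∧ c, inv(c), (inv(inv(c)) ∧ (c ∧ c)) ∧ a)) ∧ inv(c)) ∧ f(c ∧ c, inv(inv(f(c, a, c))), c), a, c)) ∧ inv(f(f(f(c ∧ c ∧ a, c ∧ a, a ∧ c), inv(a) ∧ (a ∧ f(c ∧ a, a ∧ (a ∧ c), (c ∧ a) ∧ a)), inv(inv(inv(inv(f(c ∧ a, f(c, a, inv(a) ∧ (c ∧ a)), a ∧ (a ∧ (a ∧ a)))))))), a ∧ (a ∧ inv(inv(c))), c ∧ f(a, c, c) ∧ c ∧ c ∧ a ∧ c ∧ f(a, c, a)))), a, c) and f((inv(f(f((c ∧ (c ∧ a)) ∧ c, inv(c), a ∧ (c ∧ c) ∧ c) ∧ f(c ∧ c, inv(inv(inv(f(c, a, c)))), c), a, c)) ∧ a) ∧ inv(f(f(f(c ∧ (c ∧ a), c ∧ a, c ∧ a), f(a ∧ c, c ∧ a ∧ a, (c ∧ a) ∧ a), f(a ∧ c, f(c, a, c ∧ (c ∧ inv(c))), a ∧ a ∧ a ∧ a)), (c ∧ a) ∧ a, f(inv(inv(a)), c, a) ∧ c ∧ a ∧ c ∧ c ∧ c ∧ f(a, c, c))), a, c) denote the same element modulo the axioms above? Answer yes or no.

Left:  f(a ∧ (inv(f(((c ∧ f((a ∧ c) ∧ c ∧ c, inv(c), (inv(inv(c)) ∧ (c ∧ c)) ∧ a)) ∧ inv(c)) ∧ f(c ∧ c, inv(inv(f(c, a, c))), c), a, c)) ∧ inv(f(f(f(c ∧ c ∧ a, c ∧ a, a ∧ c), inv(a) ∧ (a ∧ f(c ∧ a, a ∧ (a ∧ c), (c ∧ a) ∧ a)), inv(inv(inv(inv(f(c ∧ a, f(c, a, inv(a) ∧ (c ∧ a)), a ∧ (a ∧ (a ∧ a)))))))), a ∧ (a ∧ inv(inv(c))), c ∧ f(a, c, c) ∧ c ∧ c ∧ a ∧ c ∧ f(a, c, a)))), a, c)
  Descend into:  a ∧ (inv(f(((c ∧ f((a ∧ c) ∧ c ∧ c, inv(c), (inv(inv(c)) ∧ (c ∧ c)) ∧ a)) ∧ inv(c)) ∧ f(c ∧ c, inv(inv(f(c, a, c))), c), a, c)) ∧ inv(f(f(f(c ∧ c ∧ a, c ∧ a, a ∧ c), inv(a) ∧ (a ∧ f(c ∧ a, a ∧ (a ∧ c), (c ∧ a) ∧ a)), inv(inv(inv(inv(f(c ∧ a, f(c, a, inv(a) ∧ (c ∧ a)), a ∧ (a ∧ (a ∧ a)))))))), a ∧ (a ∧ inv(inv(c))), c ∧ f(a, c, c) ∧ c ∧ c ∧ a ∧ c ∧ f(a, c, a))))
  Push inv inside:  distribute inv over ∧ and collapse double inv
  Collect:  a ∧ inv(f(f(a ∧ c ∧ c ∧ c, inv(c), a ∧ c ∧ c ∧ c) ∧ f(c ∧ c, f(c, a, c), c), a, c)) ∧ inv(f(f(f(a ∧ c ∧ c, a ∧ c, a ∧ c), f(a ∧ c, a ∧ a ∧ c, a ∧ a ∧ c), f(a ∧ c, f(c, a, c), a ∧ a ∧ a ∧ a)), a ∧ a ∧ c, a ∧ c ∧ c ∧ c ∧ c ∧ f(a, c, a) ∧ f(a, c, c)))
  Rebuild:  f(a ∧ inv(f(f(a ∧ c ∧ c ∧ c, inv(c), a ∧ c ∧ c ∧ c) ∧ f(c ∧ c, f(c, a, c), c), a, c)) ∧ inv(f(f(f(a ∧ c ∧ c, a ∧ c, a ∧ c), f(a ∧ c, a ∧ a ∧ c, a ∧ a ∧ c), f(a ∧ c, f(c, a, c), a ∧ a ∧ a ∧ a)), a ∧ a ∧ c, a ∧ c ∧ c ∧ c ∧ c ∧ f(a, c, a) ∧ f(a, c, c))), a, c)
Right:  f((inv(f(f((c ∧ (c ∧ a)) ∧ c, inv(c), a ∧ (c ∧ c) ∧ c) ∧ f(c ∧ c, inv(inv(inv(f(c, a, c)))), c), a, c)) ∧ a) ∧ inv(f(f(f(c ∧ (c ∧ a), c ∧ a, c ∧ a), f(a ∧ c, c ∧ a ∧ a, (c ∧ a) ∧ a), f(a ∧ c, f(c, a, c ∧ (c ∧ inv(c))), a ∧ a ∧ a ∧ a)), (c ∧ a) ∧ a, f(inv(inv(a)), c, a) ∧ c ∧ a ∧ c ∧ c ∧ c ∧ f(a, c, c))), a, c)
  Descend into:  (inv(f(f((c ∧ (c ∧ a)) ∧ c, inv(c), a ∧ (c ∧ c) ∧ c) ∧ f(c ∧ c, inv(inv(inv(f(c, a, c)))), c), a, c)) ∧ a) ∧ inv(f(f(f(c ∧ (c ∧ a), c ∧ a, c ∧ a), f(a ∧ c, c ∧ a ∧ a, (c ∧ a) ∧ a), f(a ∧ c, f(c, a, c ∧ (c ∧ inv(c))), a ∧ a ∧ a ∧ a)), (c ∧ a) ∧ a, f(inv(inv(a)), c, a) ∧ c ∧ a ∧ c ∧ c ∧ c ∧ f(a, c, c)))
  Push inv inside:  distribute inv over ∧ and collapse double inv
  Collect terms:  inv(f(f(a ∧ c ∧ c ∧ c, inv(c), a ∧ c ∧ c ∧ c) ∧ f(c ∧ c, inv(f(c, a, c)), c), a, c)) ∧ a ∧ inv(f(f(f(a ∧ c ∧ c, a ∧ c, a ∧ c), f(a ∧ c, a ∧ a ∧ c, a ∧ a ∧ c), f(a ∧ c, f(c, a, c), a ∧ a ∧ a ∧ a)), a ∧ a ∧ c, a ∧ c ∧ c ∧ c ∧ c ∧ f(a, c, a) ∧ f(a, c, c)))
  Sort:  a ∧ inv(f(f(a ∧ c ∧ c ∧ c, inv(c), a ∧ c ∧ c ∧ c) ∧ f(c ∧ c, inv(f(c, a, c)), c), a, c)) ∧ inv(f(f(f(a ∧ c ∧ c, a ∧ c, a ∧ c), f(a ∧ c, a ∧ a ∧ c, a ∧ a ∧ c), f(a ∧ c, f(c, a, c), a ∧ a ∧ a ∧ a)), a ∧ a ∧ c, a ∧ c ∧ c ∧ c ∧ c ∧ f(a, c, a) ∧ f(a, c, c)))
  Put back:  f(a ∧ inv(f(f(a ∧ c ∧ c ∧ c, inv(c), a ∧ c ∧ c ∧ c) ∧ f(c ∧ c, inv(f(c, a, c)), c), a, c)) ∧ inv(f(f(f(a ∧ c ∧ c, a ∧ c, a ∧ c), f(a ∧ c, a ∧ a ∧ c, a ∧ a ∧ c), f(a ∧ c, f(c, a, c), a ∧ a ∧ a ∧ a)), a ∧ a ∧ c, a ∧ c ∧ c ∧ c ∧ c ∧ f(a, c, a) ∧ f(a, c, c))), a, c)

Answer: no — f(a ∧ inv(f(f(a ∧ c ∧ c ∧ c, inv(c), a ∧ c ∧ c ∧ c) ∧ f(c ∧ c, f(c, a, c), c), a, c)) ∧ inv(f(f(f(a ∧ c ∧ c, a ∧ c, a ∧ c), f(a ∧ c, a ∧ a ∧ c, a ∧ a ∧ c), f(a ∧ c, f(c, a, c), a ∧ a ∧ a ∧ a)), a ∧ a ∧ c, a ∧ c ∧ c ∧ c ∧ c ∧ f(a, c, a) ∧ f(a, c, c))), a, c) vs f(a ∧ inv(f(f(a ∧ c ∧ c ∧ c, inv(c), a ∧ c ∧ c ∧ c) ∧ f(c ∧ c, inv(f(c, a, c)), c), a, c)) ∧ inv(f(f(f(a ∧ c ∧ c, a ∧ c, a ∧ c), f(a ∧ c, a ∧ a ∧ c, a ∧ a ∧ c), f(a ∧ c, f(c, a, c), a ∧ a ∧ a ∧ a)), a ∧ a ∧ c, a ∧ c ∧ c ∧ c ∧ c ∧ f(a, c, a) ∧ f(a, c, c))), a, c)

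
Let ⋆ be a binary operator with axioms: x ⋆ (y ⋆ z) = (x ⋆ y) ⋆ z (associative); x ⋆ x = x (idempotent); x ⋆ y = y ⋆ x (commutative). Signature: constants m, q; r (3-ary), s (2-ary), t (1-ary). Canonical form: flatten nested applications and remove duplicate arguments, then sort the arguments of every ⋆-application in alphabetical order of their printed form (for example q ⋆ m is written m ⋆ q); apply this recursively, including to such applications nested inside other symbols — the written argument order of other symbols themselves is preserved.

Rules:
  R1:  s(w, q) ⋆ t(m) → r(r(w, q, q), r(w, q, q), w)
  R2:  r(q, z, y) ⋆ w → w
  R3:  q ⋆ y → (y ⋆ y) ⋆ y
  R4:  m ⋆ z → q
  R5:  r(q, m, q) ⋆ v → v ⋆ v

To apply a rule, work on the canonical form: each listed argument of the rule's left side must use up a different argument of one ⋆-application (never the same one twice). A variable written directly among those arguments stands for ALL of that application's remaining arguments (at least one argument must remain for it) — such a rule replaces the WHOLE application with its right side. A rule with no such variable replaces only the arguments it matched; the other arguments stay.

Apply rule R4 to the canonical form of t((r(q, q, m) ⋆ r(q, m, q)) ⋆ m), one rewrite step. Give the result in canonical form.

Answer: t(q)

Derivation:
Canonical form:  t(m ⋆ r(q, m, q) ⋆ r(q, q, m))
Apply R4:  consuming m;  z := r(q, m, q) ⋆ r(q, q, m)
The extension variable absorbs all remaining arguments, so the whole application is rewritten.
Giving:  t(q)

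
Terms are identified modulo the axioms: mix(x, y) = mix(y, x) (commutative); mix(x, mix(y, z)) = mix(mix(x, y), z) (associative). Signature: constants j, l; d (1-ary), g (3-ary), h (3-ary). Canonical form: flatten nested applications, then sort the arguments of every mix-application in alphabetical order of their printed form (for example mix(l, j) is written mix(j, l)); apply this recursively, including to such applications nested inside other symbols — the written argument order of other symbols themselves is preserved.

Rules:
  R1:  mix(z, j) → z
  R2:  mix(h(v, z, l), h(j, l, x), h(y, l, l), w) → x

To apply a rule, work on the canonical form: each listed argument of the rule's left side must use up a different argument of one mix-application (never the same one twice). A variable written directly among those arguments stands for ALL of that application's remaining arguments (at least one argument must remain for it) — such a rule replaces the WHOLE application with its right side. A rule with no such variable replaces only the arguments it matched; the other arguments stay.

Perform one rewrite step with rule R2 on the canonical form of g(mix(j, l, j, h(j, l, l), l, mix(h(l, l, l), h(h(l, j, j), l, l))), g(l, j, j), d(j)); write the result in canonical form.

Canonical form:  g(mix(h(h(l, j, j), l, l), h(j, l, l), h(l, l, l), j, j, l, l), g(l, j, j), d(j))
Apply R2:  consuming h(h(l, j, j), l, l), h(j, l, l), h(l, l, l);  v := h(l, j, j), w := mix(j, j, l, l), x := l, y := l, z := l
The extension variable absorbs all remaining arguments, so the whole application is rewritten.
Result:  g(l, g(l, j, j), d(j))

Answer: g(l, g(l, j, j), d(j))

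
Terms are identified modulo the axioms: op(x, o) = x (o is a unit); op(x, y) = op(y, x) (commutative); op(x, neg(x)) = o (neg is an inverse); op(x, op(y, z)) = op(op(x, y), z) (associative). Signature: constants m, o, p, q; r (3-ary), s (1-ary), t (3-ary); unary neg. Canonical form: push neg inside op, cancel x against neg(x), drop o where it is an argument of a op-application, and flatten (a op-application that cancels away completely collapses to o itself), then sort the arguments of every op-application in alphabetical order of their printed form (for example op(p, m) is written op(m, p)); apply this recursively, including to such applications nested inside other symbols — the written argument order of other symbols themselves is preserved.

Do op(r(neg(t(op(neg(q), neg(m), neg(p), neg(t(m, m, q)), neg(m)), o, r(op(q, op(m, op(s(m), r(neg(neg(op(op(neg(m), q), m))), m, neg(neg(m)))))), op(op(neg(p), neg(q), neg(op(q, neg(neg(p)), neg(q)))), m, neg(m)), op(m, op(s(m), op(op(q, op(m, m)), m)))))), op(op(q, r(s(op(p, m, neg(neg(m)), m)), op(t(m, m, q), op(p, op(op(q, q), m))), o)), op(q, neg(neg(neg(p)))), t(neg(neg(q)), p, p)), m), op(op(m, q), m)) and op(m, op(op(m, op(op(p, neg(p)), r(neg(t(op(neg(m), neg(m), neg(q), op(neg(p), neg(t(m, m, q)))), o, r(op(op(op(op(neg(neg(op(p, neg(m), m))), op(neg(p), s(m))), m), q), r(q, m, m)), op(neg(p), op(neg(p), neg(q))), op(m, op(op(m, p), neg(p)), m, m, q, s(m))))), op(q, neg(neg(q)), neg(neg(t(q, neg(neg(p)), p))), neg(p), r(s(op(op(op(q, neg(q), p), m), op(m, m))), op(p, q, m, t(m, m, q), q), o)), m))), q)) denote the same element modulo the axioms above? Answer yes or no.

Answer: yes — both canonical forms are op(m, m, q, r(neg(t(op(neg(m), neg(m), neg(p), neg(q), neg(t(m, m, q))), o, r(op(m, q, r(q, m, m), s(m)), op(neg(p), neg(p), neg(q)), op(m, m, m, m, q, s(m))))), op(neg(p), q, q, r(s(op(m, m, m, p)), op(m, p, q, q, t(m, m, q)), o), t(q, p, p)), m))

Derivation:
Left:  op(r(neg(t(op(neg(q), neg(m), neg(p), neg(t(m, m, q)), neg(m)), o, r(op(q, op(m, op(s(m), r(neg(neg(op(op(neg(m), q), m))), m, neg(neg(m)))))), op(op(neg(p), neg(q), neg(op(q, neg(neg(p)), neg(q)))), m, neg(m)), op(m, op(s(m), op(op(q, op(m, m)), m)))))), op(op(q, r(s(op(p, m, neg(neg(m)), m)), op(t(m, m, q), op(p, op(op(q, q), m))), o)), op(q, neg(neg(neg(p)))), t(neg(neg(q)), p, p)), m), op(op(m, q), m))
  Push neg inside:  distribute neg over op and collapse double neg
  Combine occurrences:  op(r(neg(t(op(neg(m), neg(m), neg(p), neg(q), neg(t(m, m, q))), o, r(op(m, q, r(q, m, m), s(m)), op(neg(p), neg(p), neg(q)), op(m, m, m, m, q, s(m))))), op(neg(p), q, q, r(s(op(m, m, m, p)), op(m, p, q, q, t(m, m, q)), o), t(q, p, p)), m), m, m, q)
  Sort arguments:  op(m, m, q, r(neg(t(op(neg(m), neg(m), neg(p), neg(q), neg(t(m, m, q))), o, r(op(m, q, r(q, m, m), s(m)), op(neg(p), neg(p), neg(q)), op(m, m, m, m, q, s(m))))), op(neg(p), q, q, r(s(op(m, m, m, p)), op(m, p, q, q, t(m, m, q)), o), t(q, p, p)), m))
Right:  op(m, op(op(m, op(op(p, neg(p)), r(neg(t(op(neg(m), neg(m), neg(q), op(neg(p), neg(t(m, m, q)))), o, r(op(op(op(op(neg(neg(op(p, neg(m), m))), op(neg(p), s(m))), m), q), r(q, m, m)), op(neg(p), op(neg(p), neg(q))), op(m, op(op(m, p), neg(p)), m, m, q, s(m))))), op(q, neg(neg(q)), neg(neg(t(q, neg(neg(p)), p))), neg(p), r(s(op(op(op(q, neg(q), p), m), op(m, m))), op(p, q, m, t(m, m, q), q), o)), m))), q))
  Push neg inside:  distribute neg over op and collapse double neg
  Cancel inverse pairs:  p cancels
  Combine occurrences:  op(m, m, r(neg(t(op(neg(m), neg(m), neg(p), neg(q), neg(t(m, m, q))), o, r(op(m, q, r(q, m, m), s(m)), op(neg(p), neg(p), neg(q)), op(m, m, m, m, q, s(m))))), op(neg(p), q, q, r(s(op(m, m, m, p)), op(m, p, q, q, t(m, m, q)), o), t(q, p, p)), m), q)
  Order the arguments:  op(m, m, q, r(neg(t(op(neg(m), neg(m), neg(p), neg(q), neg(t(m, m, q))), o, r(op(m, q, r(q, m, m), s(m)), op(neg(p), neg(p), neg(q)), op(m, m, m, m, q, s(m))))), op(neg(p), q, q, r(s(op(m, m, m, p)), op(m, p, q, q, t(m, m, q)), o), t(q, p, p)), m))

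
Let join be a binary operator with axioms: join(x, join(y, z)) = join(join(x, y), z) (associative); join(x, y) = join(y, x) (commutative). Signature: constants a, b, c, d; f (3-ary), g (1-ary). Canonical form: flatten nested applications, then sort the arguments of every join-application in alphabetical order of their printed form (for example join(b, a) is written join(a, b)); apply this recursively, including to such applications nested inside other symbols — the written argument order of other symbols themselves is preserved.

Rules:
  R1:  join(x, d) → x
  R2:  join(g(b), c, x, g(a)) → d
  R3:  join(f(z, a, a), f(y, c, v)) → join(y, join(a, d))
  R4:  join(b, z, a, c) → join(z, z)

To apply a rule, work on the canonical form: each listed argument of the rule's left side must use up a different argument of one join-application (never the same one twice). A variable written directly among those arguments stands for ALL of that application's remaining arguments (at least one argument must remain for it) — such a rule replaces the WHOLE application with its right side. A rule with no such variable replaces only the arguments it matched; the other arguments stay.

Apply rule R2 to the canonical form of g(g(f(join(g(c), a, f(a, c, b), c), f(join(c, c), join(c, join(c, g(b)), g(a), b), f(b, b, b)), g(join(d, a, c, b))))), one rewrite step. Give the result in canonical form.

Canonical form:  g(g(f(join(a, c, f(a, c, b), g(c)), f(join(c, c), join(b, c, c, g(a), g(b)), f(b, b, b)), g(join(a, b, c, d)))))
Match R2:  consume c, g(a), g(b);  x := join(b, c)
The extension variable absorbs all remaining arguments, so the whole application is rewritten.
New term:  g(g(f(join(a, c, f(a, c, b), g(c)), f(join(c, c), d, f(b, b, b)), g(join(a, b, c, d)))))

Answer: g(g(f(join(a, c, f(a, c, b), g(c)), f(join(c, c), d, f(b, b, b)), g(join(a, b, c, d)))))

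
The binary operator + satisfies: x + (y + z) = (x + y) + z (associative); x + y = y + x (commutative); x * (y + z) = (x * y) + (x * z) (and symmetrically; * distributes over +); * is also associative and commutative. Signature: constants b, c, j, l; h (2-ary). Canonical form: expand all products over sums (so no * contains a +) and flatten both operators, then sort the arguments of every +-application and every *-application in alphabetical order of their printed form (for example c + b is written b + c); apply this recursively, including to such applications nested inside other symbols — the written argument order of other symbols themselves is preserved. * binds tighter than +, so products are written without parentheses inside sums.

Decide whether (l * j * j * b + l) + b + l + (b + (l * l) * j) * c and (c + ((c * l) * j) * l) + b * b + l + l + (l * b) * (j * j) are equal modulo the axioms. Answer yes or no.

Answer: no — b + b * c + b * j * j * l + c * j * l * l + l + l vs b * b + b * j * j * l + c + c * j * l * l + l + l

Derivation:
Left:  (l * j * j * b + l) + b + l + (b + (l * l) * j) * c
  Expand products over sums:  b * j * j * l + l + b + l + b * c + c * j * l * l
  Sort:  b + b * c + b * j * j * l + c * j * l * l + l + l
Right:  (c + ((c * l) * j) * l) + b * b + l + l + (l * b) * (j * j)
  Merge nested applications:  c + c * j * l * l + b * b + l + l + b * j * j * l
  Sort:  b * b + b * j * j * l + c + c * j * l * l + l + l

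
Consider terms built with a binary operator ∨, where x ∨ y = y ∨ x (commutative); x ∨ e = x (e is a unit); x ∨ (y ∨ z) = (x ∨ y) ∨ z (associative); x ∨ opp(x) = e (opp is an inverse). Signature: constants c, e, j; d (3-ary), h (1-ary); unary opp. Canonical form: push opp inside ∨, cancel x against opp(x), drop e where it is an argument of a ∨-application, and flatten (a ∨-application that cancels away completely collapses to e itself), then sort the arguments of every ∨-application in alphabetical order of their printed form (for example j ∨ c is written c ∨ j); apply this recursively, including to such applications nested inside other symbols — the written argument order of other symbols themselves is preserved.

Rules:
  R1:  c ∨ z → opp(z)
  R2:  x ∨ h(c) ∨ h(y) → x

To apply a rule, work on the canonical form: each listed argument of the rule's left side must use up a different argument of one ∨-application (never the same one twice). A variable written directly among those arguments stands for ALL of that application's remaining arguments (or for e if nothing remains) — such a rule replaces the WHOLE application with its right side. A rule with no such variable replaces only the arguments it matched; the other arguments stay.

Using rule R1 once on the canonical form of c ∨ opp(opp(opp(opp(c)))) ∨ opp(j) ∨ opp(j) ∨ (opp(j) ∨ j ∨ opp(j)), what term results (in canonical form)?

Answer: j ∨ j ∨ j ∨ opp(c)

Derivation:
Canonical form:  c ∨ c ∨ opp(j) ∨ opp(j) ∨ opp(j)
Apply R1:  consuming c;  z := c ∨ opp(j) ∨ opp(j) ∨ opp(j)
The variable takes the whole remainder — replace the entire application.
Result:  j ∨ j ∨ j ∨ opp(c)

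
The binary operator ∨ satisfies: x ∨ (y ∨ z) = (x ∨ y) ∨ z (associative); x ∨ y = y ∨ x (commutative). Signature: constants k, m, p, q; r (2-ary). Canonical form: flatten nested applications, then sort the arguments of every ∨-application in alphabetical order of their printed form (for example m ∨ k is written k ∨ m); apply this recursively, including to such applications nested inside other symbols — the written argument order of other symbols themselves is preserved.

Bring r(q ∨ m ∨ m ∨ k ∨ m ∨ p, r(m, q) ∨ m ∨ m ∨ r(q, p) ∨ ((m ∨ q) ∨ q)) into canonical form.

Descend into:  r(m, q) ∨ m ∨ m ∨ r(q, p) ∨ ((m ∨ q) ∨ q)
Flatten:  r(m, q) ∨ m ∨ m ∨ r(q, p) ∨ m ∨ q ∨ q
Sort arguments:  m ∨ m ∨ m ∨ q ∨ q ∨ r(m, q) ∨ r(q, p)
Reassemble:  r(k ∨ m ∨ m ∨ m ∨ p ∨ q, m ∨ m ∨ m ∨ q ∨ q ∨ r(m, q) ∨ r(q, p))

Answer: r(k ∨ m ∨ m ∨ m ∨ p ∨ q, m ∨ m ∨ m ∨ q ∨ q ∨ r(m, q) ∨ r(q, p))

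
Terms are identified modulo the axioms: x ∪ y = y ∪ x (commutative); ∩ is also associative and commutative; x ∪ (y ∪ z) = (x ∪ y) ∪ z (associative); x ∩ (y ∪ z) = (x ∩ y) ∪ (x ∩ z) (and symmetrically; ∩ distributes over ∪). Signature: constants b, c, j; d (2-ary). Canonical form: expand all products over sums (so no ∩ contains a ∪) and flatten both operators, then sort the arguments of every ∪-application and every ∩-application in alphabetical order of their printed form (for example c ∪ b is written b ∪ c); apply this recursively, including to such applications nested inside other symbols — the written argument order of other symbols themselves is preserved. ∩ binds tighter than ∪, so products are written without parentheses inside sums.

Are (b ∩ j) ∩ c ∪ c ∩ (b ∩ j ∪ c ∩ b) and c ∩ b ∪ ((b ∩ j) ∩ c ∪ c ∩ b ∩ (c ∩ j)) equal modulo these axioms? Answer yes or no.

Left:  (b ∩ j) ∩ c ∪ c ∩ (b ∩ j ∪ c ∩ b)
  Distribute:  b ∩ c ∩ j ∪ b ∩ c ∩ j ∪ b ∩ c ∩ c
  Sort:  b ∩ c ∩ c ∪ b ∩ c ∩ j ∪ b ∩ c ∩ j
Right:  c ∩ b ∪ ((b ∩ j) ∩ c ∪ c ∩ b ∩ (c ∩ j))
  Un-nest:  b ∩ c ∪ b ∩ c ∩ j ∪ b ∩ c ∩ c ∩ j
  Sort:  b ∩ c ∪ b ∩ c ∩ c ∩ j ∪ b ∩ c ∩ j

Answer: no — b ∩ c ∩ c ∪ b ∩ c ∩ j ∪ b ∩ c ∩ j vs b ∩ c ∪ b ∩ c ∩ c ∩ j ∪ b ∩ c ∩ j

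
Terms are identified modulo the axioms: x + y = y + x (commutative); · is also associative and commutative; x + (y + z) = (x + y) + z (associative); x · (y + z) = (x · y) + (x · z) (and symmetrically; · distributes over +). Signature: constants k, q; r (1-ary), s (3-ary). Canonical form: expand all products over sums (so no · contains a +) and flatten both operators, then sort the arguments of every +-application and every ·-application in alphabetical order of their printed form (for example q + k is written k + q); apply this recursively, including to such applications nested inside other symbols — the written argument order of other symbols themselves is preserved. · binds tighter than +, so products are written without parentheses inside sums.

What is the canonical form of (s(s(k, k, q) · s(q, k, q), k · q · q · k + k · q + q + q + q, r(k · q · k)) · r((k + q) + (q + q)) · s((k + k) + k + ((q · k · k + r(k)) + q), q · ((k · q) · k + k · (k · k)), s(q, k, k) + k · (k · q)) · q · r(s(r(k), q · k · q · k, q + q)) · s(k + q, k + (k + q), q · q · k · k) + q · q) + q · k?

Expand:  q · r(k + q + q + q) · r(s(r(k), k · k · q · q, q + q)) · s(k + k + k + k · k · q + q + r(k), k · k · k · q + k · k · q · q, k · k · q + s(q, k, k)) · s(k + q, k + k + q, k · k · q · q) · s(s(k, k, q) · s(q, k, q), k · k · q · q + k · q + q + q + q, r(k · k · q)) + q · q + k · q
Sort:  k · q + q · q + q · r(k + q + q + q) · r(s(r(k), k · k · q · q, q + q)) · s(k + k + k + k · k · q + q + r(k), k · k · k · q + k · k · q · q, k · k · q + s(q, k, k)) · s(k + q, k + k + q, k · k · q · q) · s(s(k, k, q) · s(q, k, q), k · k · q · q + k · q + q + q + q, r(k · k · q))

Answer: k · q + q · q + q · r(k + q + q + q) · r(s(r(k), k · k · q · q, q + q)) · s(k + k + k + k · k · q + q + r(k), k · k · k · q + k · k · q · q, k · k · q + s(q, k, k)) · s(k + q, k + k + q, k · k · q · q) · s(s(k, k, q) · s(q, k, q), k · k · q · q + k · q + q + q + q, r(k · k · q))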